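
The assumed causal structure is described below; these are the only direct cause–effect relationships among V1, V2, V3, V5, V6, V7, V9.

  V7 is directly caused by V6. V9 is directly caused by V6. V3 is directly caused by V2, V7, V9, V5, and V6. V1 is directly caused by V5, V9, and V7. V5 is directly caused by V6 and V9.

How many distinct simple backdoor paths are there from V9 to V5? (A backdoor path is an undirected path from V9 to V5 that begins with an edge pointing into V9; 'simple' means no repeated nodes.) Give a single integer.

A backdoor path from V9 to V5 is any simple undirected path whose first edge points into V9 (i.e. leaves V9 via a parent).
Parents of V9: {V6}.
Enumerating:
  P1: V9 <- V6 -> V5
  P2: V9 <- V6 -> V7 -> V3 <- V5
  P3: V9 <- V6 -> V7 -> V1 <- V5
  P4: V9 <- V6 -> V3 <- V5
  P5: V9 <- V6 -> V3 <- V7 -> V1 <- V5
That exhausts the simple backdoor paths. Count: 5.

5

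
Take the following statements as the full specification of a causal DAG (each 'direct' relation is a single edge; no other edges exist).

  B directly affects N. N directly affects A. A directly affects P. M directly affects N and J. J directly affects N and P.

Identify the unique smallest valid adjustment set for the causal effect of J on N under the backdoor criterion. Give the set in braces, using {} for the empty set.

{M}

Variables eligible for adjustment (non-descendants of J, excluding J and N): {B, M}.
Backdoor paths from J to N:
  P1: J <- M -> N
The empty set is not sufficient: P1 (J <- M -> N) has no collider blocking it and no conditioned non-collider, so it is open.
Try {M}:
  P1: blocked at fork node M ∈ conditioning set.
{M} contains no descendant of J and blocks every backdoor path.
No other singleton works — e.g. {B} leaves P1 open — so {M} is the unique smallest valid adjustment set.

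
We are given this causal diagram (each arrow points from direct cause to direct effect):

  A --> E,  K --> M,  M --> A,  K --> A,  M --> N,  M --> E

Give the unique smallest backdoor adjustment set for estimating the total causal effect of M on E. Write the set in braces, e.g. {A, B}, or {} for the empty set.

Variables eligible for adjustment (non-descendants of M, excluding M and E): {K}.
Backdoor paths from M to E:
  P1: M <- K -> A -> E
The empty set is not sufficient: P1 (M <- K -> A -> E) has no collider blocking it and no conditioned non-collider, so it is open.
Try {K}:
  P1: blocked at fork node K ∈ conditioning set.
{K} contains no descendant of M and blocks every backdoor path.
{K} is the unique smallest valid adjustment set.

{K}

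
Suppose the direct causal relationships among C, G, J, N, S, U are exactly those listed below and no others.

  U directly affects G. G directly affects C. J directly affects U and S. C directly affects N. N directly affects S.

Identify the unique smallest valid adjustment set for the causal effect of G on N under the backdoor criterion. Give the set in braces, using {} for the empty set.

{}

Variables eligible for adjustment (non-descendants of G, excluding G and N): {J, U}.
Backdoor paths from G to N:
  P1: G <- U <- J -> S <- N
Each backdoor path contains an unconditioned collider, so every path is already blocked with the empty conditioning set:
  P1: blocked at collider S (neither it nor any descendant is in the conditioning set).
The empty set is therefore the unique smallest valid set.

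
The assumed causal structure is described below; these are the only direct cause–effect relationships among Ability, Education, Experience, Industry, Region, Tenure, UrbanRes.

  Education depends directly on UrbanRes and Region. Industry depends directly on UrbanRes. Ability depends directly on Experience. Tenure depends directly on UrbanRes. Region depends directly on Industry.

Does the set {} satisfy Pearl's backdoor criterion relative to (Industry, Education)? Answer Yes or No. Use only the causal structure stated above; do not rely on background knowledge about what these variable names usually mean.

No

Backdoor paths from Industry to Education (paths whose first edge points into Industry):
  P1: Industry <- UrbanRes -> Education
Condition 1 (no descendant of Industry in the set): holds — descendants of Industry are {Education, Region}; none are in {}.
Condition 2 (every backdoor path blocked by {}):
  P1: open — no interior node is in the conditioning set.
{} does not satisfy the backdoor criterion.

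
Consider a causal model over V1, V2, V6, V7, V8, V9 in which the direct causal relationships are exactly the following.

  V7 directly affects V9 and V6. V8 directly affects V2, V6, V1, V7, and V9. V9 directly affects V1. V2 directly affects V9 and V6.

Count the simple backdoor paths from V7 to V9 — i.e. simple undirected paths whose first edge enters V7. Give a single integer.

4

A backdoor path from V7 to V9 is any simple undirected path whose first edge points into V7 (i.e. leaves V7 via a parent).
Parents of V7: {V8}.
Enumerating:
  P1: V7 <- V8 -> V2 -> V9
  P2: V7 <- V8 -> V9
  P3: V7 <- V8 -> V1 <- V9
  P4: V7 <- V8 -> V6 <- V2 -> V9
That exhausts the simple backdoor paths. Count: 4.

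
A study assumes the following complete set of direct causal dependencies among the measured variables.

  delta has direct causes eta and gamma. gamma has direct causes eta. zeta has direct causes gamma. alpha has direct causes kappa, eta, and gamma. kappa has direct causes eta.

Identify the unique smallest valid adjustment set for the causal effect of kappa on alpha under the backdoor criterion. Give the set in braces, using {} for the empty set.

{eta}

Variables eligible for adjustment (non-descendants of kappa, excluding kappa and alpha): {delta, eta, gamma, zeta}.
Backdoor paths from kappa to alpha:
  P1: kappa <- eta -> gamma -> alpha
  P2: kappa <- eta -> alpha
  P3: kappa <- eta -> delta <- gamma -> alpha
The empty set is not sufficient: P1 (kappa <- eta -> gamma -> alpha) has no collider blocking it and no conditioned non-collider, so it is open.
Try {eta}:
  P1: blocked at fork node eta ∈ conditioning set.
  P2: blocked at fork node eta ∈ conditioning set.
  P3: blocked at fork node eta ∈ conditioning set.
{eta} contains no descendant of kappa and blocks every backdoor path.
No other singleton works — e.g. {gamma} leaves P2 open — so {eta} is the unique smallest valid adjustment set.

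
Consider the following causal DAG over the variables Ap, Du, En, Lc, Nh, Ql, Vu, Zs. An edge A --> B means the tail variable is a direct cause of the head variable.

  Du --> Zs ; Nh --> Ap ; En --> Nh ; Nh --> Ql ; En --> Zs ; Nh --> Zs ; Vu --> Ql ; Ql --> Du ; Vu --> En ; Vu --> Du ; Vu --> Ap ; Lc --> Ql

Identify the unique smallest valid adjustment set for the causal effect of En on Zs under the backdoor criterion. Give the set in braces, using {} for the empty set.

Variables eligible for adjustment (non-descendants of En, excluding En and Zs): {Lc, Vu}.
Backdoor paths from En to Zs:
  P1: En <- Vu -> Ql <- Nh -> Zs
  P2: En <- Vu -> Ql -> Du -> Zs
  P3: En <- Vu -> Du <- Ql <- Nh -> Zs
  P4: En <- Vu -> Du -> Zs
  P5: En <- Vu -> Ap <- Nh -> Ql -> Du -> Zs
  P6: En <- Vu -> Ap <- Nh -> Zs
The empty set is not sufficient: P2 (En <- Vu -> Ql -> Du -> Zs) has no collider blocking it and no conditioned non-collider, so it is open.
Try {Vu}:
  P1: blocked at fork node Vu ∈ conditioning set.
  P2: blocked at fork node Vu ∈ conditioning set.
  P3: blocked at fork node Vu ∈ conditioning set.
  P4: blocked at fork node Vu ∈ conditioning set.
  P5: blocked at fork node Vu ∈ conditioning set.
  P6: blocked at fork node Vu ∈ conditioning set.
{Vu} contains no descendant of En and blocks every backdoor path.
No other singleton works — e.g. {Lc} leaves P2 open — so {Vu} is the unique smallest valid adjustment set.

{Vu}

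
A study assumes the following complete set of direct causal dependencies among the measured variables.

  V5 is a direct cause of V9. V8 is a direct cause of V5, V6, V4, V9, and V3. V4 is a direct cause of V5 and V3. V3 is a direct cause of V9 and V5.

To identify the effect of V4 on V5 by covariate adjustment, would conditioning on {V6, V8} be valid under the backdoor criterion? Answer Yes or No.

Yes

Backdoor paths from V4 to V5 (paths whose first edge points into V4):
  P1: V4 <- V8 -> V3 -> V5
  P2: V4 <- V8 -> V3 -> V9 <- V5
  P3: V4 <- V8 -> V5
  P4: V4 <- V8 -> V9 <- V3 -> V5
  P5: V4 <- V8 -> V9 <- V5
Condition 1 (no descendant of V4 in the set): holds — descendants of V4 are {V3, V5, V9}; none are in {V6, V8}.
Condition 2 (every backdoor path blocked by {V6, V8}):
  P1: blocked at fork node V8 ∈ conditioning set.
  P2: blocked at fork node V8 ∈ conditioning set.
  P3: blocked at fork node V8 ∈ conditioning set.
  P4: blocked at fork node V8 ∈ conditioning set.
  P5: blocked at fork node V8 ∈ conditioning set.
{V6, V8} satisfies the backdoor criterion.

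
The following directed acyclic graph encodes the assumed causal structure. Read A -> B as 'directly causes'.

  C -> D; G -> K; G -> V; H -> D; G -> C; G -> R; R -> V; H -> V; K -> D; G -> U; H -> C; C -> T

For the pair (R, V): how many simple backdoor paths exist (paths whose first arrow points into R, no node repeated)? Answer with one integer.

5

A backdoor path from R to V is any simple undirected path whose first edge points into R (i.e. leaves R via a parent).
Parents of R: {G}.
Enumerating:
  P1: R <- G -> K -> D <- H -> V
  P2: R <- G -> K -> D <- C <- H -> V
  P3: R <- G -> C <- H -> V
  P4: R <- G -> C -> D <- H -> V
  P5: R <- G -> V
That exhausts the simple backdoor paths. Count: 5.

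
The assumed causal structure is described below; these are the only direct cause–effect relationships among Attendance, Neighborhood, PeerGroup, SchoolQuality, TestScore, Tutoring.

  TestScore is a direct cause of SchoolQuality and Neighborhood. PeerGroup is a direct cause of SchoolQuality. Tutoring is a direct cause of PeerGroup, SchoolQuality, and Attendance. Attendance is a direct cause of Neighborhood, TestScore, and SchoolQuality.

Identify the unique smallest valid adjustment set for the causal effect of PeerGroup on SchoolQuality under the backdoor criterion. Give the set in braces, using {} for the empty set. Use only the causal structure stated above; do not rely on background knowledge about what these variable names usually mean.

Variables eligible for adjustment (non-descendants of PeerGroup, excluding PeerGroup and SchoolQuality): {Attendance, Neighborhood, TestScore, Tutoring}.
Backdoor paths from PeerGroup to SchoolQuality:
  P1: PeerGroup <- Tutoring -> Attendance -> TestScore -> SchoolQuality
  P2: PeerGroup <- Tutoring -> Attendance -> Neighborhood <- TestScore -> SchoolQuality
  P3: PeerGroup <- Tutoring -> Attendance -> SchoolQuality
  P4: PeerGroup <- Tutoring -> SchoolQuality
The empty set is not sufficient: P1 (PeerGroup <- Tutoring -> Attendance -> TestScore -> SchoolQuality) has no collider blocking it and no conditioned non-collider, so it is open.
Try {Tutoring}:
  P1: blocked at fork node Tutoring ∈ conditioning set.
  P2: blocked at fork node Tutoring ∈ conditioning set.
  P3: blocked at fork node Tutoring ∈ conditioning set.
  P4: blocked at fork node Tutoring ∈ conditioning set.
{Tutoring} contains no descendant of PeerGroup and blocks every backdoor path.
No other singleton works — e.g. {Attendance} leaves P4 open — so {Tutoring} is the unique smallest valid adjustment set.

{Tutoring}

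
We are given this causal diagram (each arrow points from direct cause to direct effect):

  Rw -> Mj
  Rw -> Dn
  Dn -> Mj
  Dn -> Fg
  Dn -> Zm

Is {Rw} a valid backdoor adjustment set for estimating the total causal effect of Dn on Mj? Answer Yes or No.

Backdoor paths from Dn to Mj (paths whose first edge points into Dn):
  P1: Dn <- Rw -> Mj
Condition 1 (no descendant of Dn in the set): holds — descendants of Dn are {Fg, Mj, Zm}; none are in {Rw}.
Condition 2 (every backdoor path blocked by {Rw}):
  P1: blocked at fork node Rw ∈ conditioning set.
{Rw} satisfies the backdoor criterion.

Yes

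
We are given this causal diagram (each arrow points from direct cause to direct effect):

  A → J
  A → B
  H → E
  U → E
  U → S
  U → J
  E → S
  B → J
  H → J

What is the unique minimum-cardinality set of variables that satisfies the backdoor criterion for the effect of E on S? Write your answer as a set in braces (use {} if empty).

{U}

Variables eligible for adjustment (non-descendants of E, excluding E and S): {A, B, H, J, U}.
Backdoor paths from E to S:
  P1: E <- U -> S
  P2: E <- H -> J <- U -> S
The empty set is not sufficient: P1 (E <- U -> S) has no collider blocking it and no conditioned non-collider, so it is open.
Try {U}:
  P1: blocked at fork node U ∈ conditioning set.
  P2: blocked at collider J (neither it nor any descendant is in the conditioning set).
{U} contains no descendant of E and blocks every backdoor path.
No other singleton works — e.g. {A} leaves P1 open — so {U} is the unique smallest valid adjustment set.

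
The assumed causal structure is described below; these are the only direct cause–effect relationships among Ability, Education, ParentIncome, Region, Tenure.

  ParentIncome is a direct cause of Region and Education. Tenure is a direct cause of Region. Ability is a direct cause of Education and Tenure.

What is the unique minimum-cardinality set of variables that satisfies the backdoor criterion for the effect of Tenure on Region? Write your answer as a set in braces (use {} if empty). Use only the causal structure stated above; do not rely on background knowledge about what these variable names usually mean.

Variables eligible for adjustment (non-descendants of Tenure, excluding Tenure and Region): {Ability, Education, ParentIncome}.
Backdoor paths from Tenure to Region:
  P1: Tenure <- Ability -> Education <- ParentIncome -> Region
Each backdoor path contains an unconditioned collider, so every path is already blocked with the empty conditioning set:
  P1: blocked at collider Education (neither it nor any descendant is in the conditioning set).
The empty set is therefore the unique smallest valid set.

{}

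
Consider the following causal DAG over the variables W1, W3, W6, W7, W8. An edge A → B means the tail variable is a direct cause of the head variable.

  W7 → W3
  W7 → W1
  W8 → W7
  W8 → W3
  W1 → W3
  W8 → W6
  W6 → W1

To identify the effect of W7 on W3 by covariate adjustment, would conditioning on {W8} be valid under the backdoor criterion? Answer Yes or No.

Backdoor paths from W7 to W3 (paths whose first edge points into W7):
  P1: W7 <- W8 -> W6 -> W1 -> W3
  P2: W7 <- W8 -> W3
Condition 1 (no descendant of W7 in the set): holds — descendants of W7 are {W1, W3}; none are in {W8}.
Condition 2 (every backdoor path blocked by {W8}):
  P1: blocked at fork node W8 ∈ conditioning set.
  P2: blocked at fork node W8 ∈ conditioning set.
{W8} satisfies the backdoor criterion.

Yes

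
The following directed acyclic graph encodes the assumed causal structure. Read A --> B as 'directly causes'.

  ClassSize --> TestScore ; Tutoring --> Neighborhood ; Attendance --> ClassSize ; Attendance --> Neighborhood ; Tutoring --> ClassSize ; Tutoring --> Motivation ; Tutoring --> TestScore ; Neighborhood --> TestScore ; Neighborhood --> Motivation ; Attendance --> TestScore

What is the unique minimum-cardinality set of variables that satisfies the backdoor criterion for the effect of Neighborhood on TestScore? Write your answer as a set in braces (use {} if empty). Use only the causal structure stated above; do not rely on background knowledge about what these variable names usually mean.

{Attendance, Tutoring}

Variables eligible for adjustment (non-descendants of Neighborhood, excluding Neighborhood and TestScore): {Attendance, ClassSize, Tutoring}.
Backdoor paths from Neighborhood to TestScore:
  P1: Neighborhood <- Tutoring -> ClassSize <- Attendance -> TestScore
  P2: Neighborhood <- Tutoring -> ClassSize -> TestScore
  P3: Neighborhood <- Tutoring -> TestScore
  P4: Neighborhood <- Attendance -> ClassSize <- Tutoring -> TestScore
  P5: Neighborhood <- Attendance -> ClassSize -> TestScore
  P6: Neighborhood <- Attendance -> TestScore
The empty set is not sufficient: P2 (Neighborhood <- Tutoring -> ClassSize -> TestScore) has no collider blocking it and no conditioned non-collider, so it is open.
Try {Attendance, Tutoring}:
  P1: blocked at fork node Tutoring ∈ conditioning set.
  P2: blocked at fork node Tutoring ∈ conditioning set.
  P3: blocked at fork node Tutoring ∈ conditioning set.
  P4: blocked at fork node Attendance ∈ conditioning set.
  P5: blocked at fork node Attendance ∈ conditioning set.
  P6: blocked at fork node Attendance ∈ conditioning set.
{Attendance, Tutoring} contains no descendant of Neighborhood and blocks every backdoor path.
Every element of {Attendance, Tutoring} is needed (dropping Attendance leaves P5 open; dropping Tutoring leaves P2 open), so no proper subset is valid.
Among all size-2 subsets of the eligible variables, only {Attendance, Tutoring} blocks every backdoor path, so it is the unique smallest valid adjustment set.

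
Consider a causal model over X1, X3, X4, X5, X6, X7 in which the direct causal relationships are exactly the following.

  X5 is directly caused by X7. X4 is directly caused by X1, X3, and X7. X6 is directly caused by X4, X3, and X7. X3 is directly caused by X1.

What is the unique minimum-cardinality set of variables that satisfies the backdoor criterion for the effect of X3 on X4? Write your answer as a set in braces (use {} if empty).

Variables eligible for adjustment (non-descendants of X3, excluding X3 and X4): {X1, X5, X7}.
Backdoor paths from X3 to X4:
  P1: X3 <- X1 -> X4
The empty set is not sufficient: P1 (X3 <- X1 -> X4) has no collider blocking it and no conditioned non-collider, so it is open.
Try {X1}:
  P1: blocked at fork node X1 ∈ conditioning set.
{X1} contains no descendant of X3 and blocks every backdoor path.
No other singleton works — e.g. {X7} leaves P1 open — so {X1} is the unique smallest valid adjustment set.

{X1}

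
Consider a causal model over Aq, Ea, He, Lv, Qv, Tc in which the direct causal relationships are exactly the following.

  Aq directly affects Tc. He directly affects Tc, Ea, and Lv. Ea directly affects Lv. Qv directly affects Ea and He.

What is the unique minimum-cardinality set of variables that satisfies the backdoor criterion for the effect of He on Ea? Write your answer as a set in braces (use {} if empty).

Variables eligible for adjustment (non-descendants of He, excluding He and Ea): {Aq, Qv}.
Backdoor paths from He to Ea:
  P1: He <- Qv -> Ea
The empty set is not sufficient: P1 (He <- Qv -> Ea) has no collider blocking it and no conditioned non-collider, so it is open.
Try {Qv}:
  P1: blocked at fork node Qv ∈ conditioning set.
{Qv} contains no descendant of He and blocks every backdoor path.
No other singleton works — e.g. {Aq} leaves P1 open — so {Qv} is the unique smallest valid adjustment set.

{Qv}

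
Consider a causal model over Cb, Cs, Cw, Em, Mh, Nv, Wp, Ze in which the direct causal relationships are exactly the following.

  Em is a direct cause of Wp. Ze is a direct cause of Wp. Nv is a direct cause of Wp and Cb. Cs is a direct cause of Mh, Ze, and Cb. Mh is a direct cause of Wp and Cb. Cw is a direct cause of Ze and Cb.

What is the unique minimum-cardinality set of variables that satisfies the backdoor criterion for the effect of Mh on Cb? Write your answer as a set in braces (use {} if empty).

{Cs}

Variables eligible for adjustment (non-descendants of Mh, excluding Mh and Cb): {Cs, Cw, Em, Nv, Ze}.
Backdoor paths from Mh to Cb:
  P1: Mh <- Cs -> Ze <- Cw -> Cb
  P2: Mh <- Cs -> Ze -> Wp <- Nv -> Cb
  P3: Mh <- Cs -> Cb
The empty set is not sufficient: P3 (Mh <- Cs -> Cb) has no collider blocking it and no conditioned non-collider, so it is open.
Try {Cs}:
  P1: blocked at fork node Cs ∈ conditioning set.
  P2: blocked at fork node Cs ∈ conditioning set.
  P3: blocked at fork node Cs ∈ conditioning set.
{Cs} contains no descendant of Mh and blocks every backdoor path.
No other singleton works — e.g. {Em} leaves P3 open — so {Cs} is the unique smallest valid adjustment set.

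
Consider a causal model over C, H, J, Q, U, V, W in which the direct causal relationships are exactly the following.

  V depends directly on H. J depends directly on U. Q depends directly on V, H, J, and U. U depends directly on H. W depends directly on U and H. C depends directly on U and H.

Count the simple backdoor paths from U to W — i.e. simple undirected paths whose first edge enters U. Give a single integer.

1

A backdoor path from U to W is any simple undirected path whose first edge points into U (i.e. leaves U via a parent).
Parents of U: {H}.
Enumerating:
  P1: U <- H -> W
That exhausts the simple backdoor paths. Count: 1.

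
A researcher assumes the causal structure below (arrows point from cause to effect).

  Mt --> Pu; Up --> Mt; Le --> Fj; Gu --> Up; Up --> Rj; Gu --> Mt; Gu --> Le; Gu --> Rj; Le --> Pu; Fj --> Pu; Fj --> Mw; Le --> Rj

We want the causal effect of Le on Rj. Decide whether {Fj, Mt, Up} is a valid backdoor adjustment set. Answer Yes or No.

Backdoor paths from Le to Rj (paths whose first edge points into Le):
  P1: Le <- Gu -> Up -> Rj
  P2: Le <- Gu -> Rj
  P3: Le <- Gu -> Mt <- Up -> Rj
Condition 1 (no descendant of Le in the set): FAILS — Fj is a descendant of Le.
Condition 2 (every backdoor path blocked by {Fj, Mt, Up}):
  P1: blocked at chain node Up ∈ conditioning set.
  P2: open — no interior node is in the conditioning set.
  P3: blocked at fork node Up ∈ conditioning set.
{Fj, Mt, Up} does not satisfy the backdoor criterion.

No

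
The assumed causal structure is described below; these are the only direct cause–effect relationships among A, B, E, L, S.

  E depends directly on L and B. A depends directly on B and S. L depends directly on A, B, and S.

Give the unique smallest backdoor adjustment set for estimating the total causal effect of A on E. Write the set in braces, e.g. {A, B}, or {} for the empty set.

Variables eligible for adjustment (non-descendants of A, excluding A and E): {B, S}.
Backdoor paths from A to E:
  P1: A <- B -> L -> E
  P2: A <- B -> E
  P3: A <- S -> L <- B -> E
  P4: A <- S -> L -> E
The empty set is not sufficient: P1 (A <- B -> L -> E) has no collider blocking it and no conditioned non-collider, so it is open.
Try {B, S}:
  P1: blocked at fork node B ∈ conditioning set.
  P2: blocked at fork node B ∈ conditioning set.
  P3: blocked at fork node S ∈ conditioning set.
  P4: blocked at fork node S ∈ conditioning set.
{B, S} contains no descendant of A and blocks every backdoor path.
Every element of {B, S} is needed (dropping B leaves P1 open; dropping S leaves P4 open), so no proper subset is valid.
Among all size-2 subsets of the eligible variables, only {B, S} blocks every backdoor path, so it is the unique smallest valid adjustment set.

{B, S}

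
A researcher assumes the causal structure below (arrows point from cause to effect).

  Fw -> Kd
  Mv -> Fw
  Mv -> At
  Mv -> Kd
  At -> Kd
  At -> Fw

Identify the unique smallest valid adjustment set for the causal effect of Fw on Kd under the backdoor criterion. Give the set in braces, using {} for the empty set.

{At, Mv}

Variables eligible for adjustment (non-descendants of Fw, excluding Fw and Kd): {At, Mv}.
Backdoor paths from Fw to Kd:
  P1: Fw <- Mv -> At -> Kd
  P2: Fw <- Mv -> Kd
  P3: Fw <- At <- Mv -> Kd
  P4: Fw <- At -> Kd
The empty set is not sufficient: P1 (Fw <- Mv -> At -> Kd) has no collider blocking it and no conditioned non-collider, so it is open.
Try {At, Mv}:
  P1: blocked at fork node Mv ∈ conditioning set.
  P2: blocked at fork node Mv ∈ conditioning set.
  P3: blocked at chain node At ∈ conditioning set.
  P4: blocked at fork node At ∈ conditioning set.
{At, Mv} contains no descendant of Fw and blocks every backdoor path.
Every element of {At, Mv} is needed (dropping At leaves P4 open; dropping Mv leaves P2 open), so no proper subset is valid.
Among all size-2 subsets of the eligible variables, only {At, Mv} blocks every backdoor path, so it is the unique smallest valid adjustment set.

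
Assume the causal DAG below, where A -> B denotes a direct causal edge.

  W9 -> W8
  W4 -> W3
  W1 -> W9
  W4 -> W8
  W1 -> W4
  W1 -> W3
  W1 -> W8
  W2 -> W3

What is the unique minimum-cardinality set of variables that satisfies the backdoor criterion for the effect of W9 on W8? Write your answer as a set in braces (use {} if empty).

Variables eligible for adjustment (non-descendants of W9, excluding W9 and W8): {W1, W2, W3, W4}.
Backdoor paths from W9 to W8:
  P1: W9 <- W1 -> W4 -> W8
  P2: W9 <- W1 -> W3 <- W4 -> W8
  P3: W9 <- W1 -> W8
The empty set is not sufficient: P1 (W9 <- W1 -> W4 -> W8) has no collider blocking it and no conditioned non-collider, so it is open.
Try {W1}:
  P1: blocked at fork node W1 ∈ conditioning set.
  P2: blocked at fork node W1 ∈ conditioning set.
  P3: blocked at fork node W1 ∈ conditioning set.
{W1} contains no descendant of W9 and blocks every backdoor path.
No other singleton works — e.g. {W2} leaves P1 open — so {W1} is the unique smallest valid adjustment set.

{W1}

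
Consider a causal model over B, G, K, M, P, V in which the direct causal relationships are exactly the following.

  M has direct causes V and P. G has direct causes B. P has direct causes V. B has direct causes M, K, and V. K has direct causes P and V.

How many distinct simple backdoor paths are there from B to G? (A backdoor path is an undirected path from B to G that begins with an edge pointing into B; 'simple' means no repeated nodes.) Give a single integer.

0

A backdoor path from B to G is any simple undirected path whose first edge points into B (i.e. leaves B via a parent).
Parents of B: {K, M, V}.
No simple path from any parent of B reaches G without revisiting B, so there are no backdoor paths.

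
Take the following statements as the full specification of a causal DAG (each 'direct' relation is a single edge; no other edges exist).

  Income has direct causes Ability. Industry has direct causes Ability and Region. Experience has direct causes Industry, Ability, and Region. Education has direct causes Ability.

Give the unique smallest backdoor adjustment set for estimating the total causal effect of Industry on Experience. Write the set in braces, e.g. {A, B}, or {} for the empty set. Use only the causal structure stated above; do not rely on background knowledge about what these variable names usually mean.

Variables eligible for adjustment (non-descendants of Industry, excluding Industry and Experience): {Ability, Education, Income, Region}.
Backdoor paths from Industry to Experience:
  P1: Industry <- Region -> Experience
  P2: Industry <- Ability -> Experience
The empty set is not sufficient: P1 (Industry <- Region -> Experience) has no collider blocking it and no conditioned non-collider, so it is open.
Try {Ability, Region}:
  P1: blocked at fork node Region ∈ conditioning set.
  P2: blocked at fork node Ability ∈ conditioning set.
{Ability, Region} contains no descendant of Industry and blocks every backdoor path.
Every element of {Ability, Region} is needed (dropping Ability leaves P2 open; dropping Region leaves P1 open), so no proper subset is valid.
Among all size-2 subsets of the eligible variables, only {Ability, Region} blocks every backdoor path, so it is the unique smallest valid adjustment set.

{Ability, Region}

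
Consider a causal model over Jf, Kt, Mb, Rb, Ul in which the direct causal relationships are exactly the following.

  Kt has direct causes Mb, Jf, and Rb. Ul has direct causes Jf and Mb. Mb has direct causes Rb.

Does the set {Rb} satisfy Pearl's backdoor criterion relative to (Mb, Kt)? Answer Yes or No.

Backdoor paths from Mb to Kt (paths whose first edge points into Mb):
  P1: Mb <- Rb -> Kt
Condition 1 (no descendant of Mb in the set): holds — descendants of Mb are {Kt, Ul}; none are in {Rb}.
Condition 2 (every backdoor path blocked by {Rb}):
  P1: blocked at fork node Rb ∈ conditioning set.
{Rb} satisfies the backdoor criterion.

Yes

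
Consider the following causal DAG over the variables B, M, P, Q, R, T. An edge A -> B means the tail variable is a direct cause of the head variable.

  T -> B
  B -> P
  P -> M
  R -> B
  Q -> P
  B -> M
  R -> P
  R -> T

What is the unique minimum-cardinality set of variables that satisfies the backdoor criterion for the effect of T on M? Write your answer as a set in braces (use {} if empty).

Variables eligible for adjustment (non-descendants of T, excluding T and M): {Q, R}.
Backdoor paths from T to M:
  P1: T <- R -> B -> P -> M
  P2: T <- R -> B -> M
  P3: T <- R -> P <- B -> M
  P4: T <- R -> P -> M
The empty set is not sufficient: P1 (T <- R -> B -> P -> M) has no collider blocking it and no conditioned non-collider, so it is open.
Try {R}:
  P1: blocked at fork node R ∈ conditioning set.
  P2: blocked at fork node R ∈ conditioning set.
  P3: blocked at fork node R ∈ conditioning set.
  P4: blocked at fork node R ∈ conditioning set.
{R} contains no descendant of T and blocks every backdoor path.
No other singleton works — e.g. {Q} leaves P1 open — so {R} is the unique smallest valid adjustment set.

{R}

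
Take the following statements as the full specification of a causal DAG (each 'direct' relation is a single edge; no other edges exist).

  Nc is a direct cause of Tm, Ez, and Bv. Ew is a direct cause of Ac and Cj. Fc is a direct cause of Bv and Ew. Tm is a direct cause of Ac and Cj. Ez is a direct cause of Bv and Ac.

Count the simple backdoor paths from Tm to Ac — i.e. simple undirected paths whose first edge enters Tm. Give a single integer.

4

A backdoor path from Tm to Ac is any simple undirected path whose first edge points into Tm (i.e. leaves Tm via a parent).
Parents of Tm: {Nc}.
Enumerating:
  P1: Tm <- Nc -> Ez -> Bv <- Fc -> Ew -> Ac
  P2: Tm <- Nc -> Ez -> Ac
  P3: Tm <- Nc -> Bv <- Fc -> Ew -> Ac
  P4: Tm <- Nc -> Bv <- Ez -> Ac
That exhausts the simple backdoor paths. Count: 4.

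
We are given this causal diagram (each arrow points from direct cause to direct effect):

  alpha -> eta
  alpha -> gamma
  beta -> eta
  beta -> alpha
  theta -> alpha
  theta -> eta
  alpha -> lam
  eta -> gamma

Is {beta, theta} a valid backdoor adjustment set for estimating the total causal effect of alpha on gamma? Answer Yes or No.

Yes

Backdoor paths from alpha to gamma (paths whose first edge points into alpha):
  P1: alpha <- theta -> eta -> gamma
  P2: alpha <- beta -> eta -> gamma
Condition 1 (no descendant of alpha in the set): holds — descendants of alpha are {eta, gamma, lam}; none are in {beta, theta}.
Condition 2 (every backdoor path blocked by {beta, theta}):
  P1: blocked at fork node theta ∈ conditioning set.
  P2: blocked at fork node beta ∈ conditioning set.
{beta, theta} satisfies the backdoor criterion.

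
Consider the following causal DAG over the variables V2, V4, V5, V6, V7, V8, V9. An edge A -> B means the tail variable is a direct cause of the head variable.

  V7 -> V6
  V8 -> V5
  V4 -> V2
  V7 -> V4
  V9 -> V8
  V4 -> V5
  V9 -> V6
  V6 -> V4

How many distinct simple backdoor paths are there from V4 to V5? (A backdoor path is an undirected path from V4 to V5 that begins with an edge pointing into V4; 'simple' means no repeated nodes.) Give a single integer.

2

A backdoor path from V4 to V5 is any simple undirected path whose first edge points into V4 (i.e. leaves V4 via a parent).
Parents of V4: {V6, V7}.
Enumerating:
  P1: V4 <- V7 -> V6 <- V9 -> V8 -> V5
  P2: V4 <- V6 <- V9 -> V8 -> V5
That exhausts the simple backdoor paths. Count: 2.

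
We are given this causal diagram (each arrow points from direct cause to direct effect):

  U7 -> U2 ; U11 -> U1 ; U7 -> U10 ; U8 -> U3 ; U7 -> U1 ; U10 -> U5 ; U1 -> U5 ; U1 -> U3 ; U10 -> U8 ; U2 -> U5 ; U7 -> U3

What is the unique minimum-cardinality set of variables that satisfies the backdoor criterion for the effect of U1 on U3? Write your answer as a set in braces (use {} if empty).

{U7}

Variables eligible for adjustment (non-descendants of U1, excluding U1 and U3): {U10, U11, U2, U7, U8}.
Backdoor paths from U1 to U3:
  P1: U1 <- U7 -> U2 -> U5 <- U10 -> U8 -> U3
  P2: U1 <- U7 -> U10 -> U8 -> U3
  P3: U1 <- U7 -> U3
The empty set is not sufficient: P2 (U1 <- U7 -> U10 -> U8 -> U3) has no collider blocking it and no conditioned non-collider, so it is open.
Try {U7}:
  P1: blocked at fork node U7 ∈ conditioning set.
  P2: blocked at fork node U7 ∈ conditioning set.
  P3: blocked at fork node U7 ∈ conditioning set.
{U7} contains no descendant of U1 and blocks every backdoor path.
No other singleton works — e.g. {U11} leaves P2 open — so {U7} is the unique smallest valid adjustment set.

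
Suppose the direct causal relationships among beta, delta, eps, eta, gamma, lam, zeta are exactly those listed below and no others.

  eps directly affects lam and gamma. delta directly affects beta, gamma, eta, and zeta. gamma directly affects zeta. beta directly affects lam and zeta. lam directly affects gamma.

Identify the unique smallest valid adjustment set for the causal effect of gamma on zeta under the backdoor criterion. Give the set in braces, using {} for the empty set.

Variables eligible for adjustment (non-descendants of gamma, excluding gamma and zeta): {beta, delta, eps, eta, lam}.
Backdoor paths from gamma to zeta:
  P1: gamma <- eps -> lam <- beta <- delta -> zeta
  P2: gamma <- eps -> lam <- beta -> zeta
  P3: gamma <- delta -> beta -> zeta
  P4: gamma <- delta -> zeta
  P5: gamma <- lam <- beta <- delta -> zeta
  P6: gamma <- lam <- beta -> zeta
The empty set is not sufficient: P3 (gamma <- delta -> beta -> zeta) has no collider blocking it and no conditioned non-collider, so it is open.
Try {beta, delta}:
  P1: blocked at collider lam (neither it nor any descendant is in the conditioning set).
  P2: blocked at collider lam (neither it nor any descendant is in the conditioning set).
  P3: blocked at fork node delta ∈ conditioning set.
  P4: blocked at fork node delta ∈ conditioning set.
  P5: blocked at chain node beta ∈ conditioning set.
  P6: blocked at fork node beta ∈ conditioning set.
{beta, delta} contains no descendant of gamma and blocks every backdoor path.
Every element of {beta, delta} is needed (dropping beta leaves P6 open; dropping delta leaves P4 open), so no proper subset is valid.
Among all size-2 subsets of the eligible variables, only {beta, delta} blocks every backdoor path, so it is the unique smallest valid adjustment set.

{beta, delta}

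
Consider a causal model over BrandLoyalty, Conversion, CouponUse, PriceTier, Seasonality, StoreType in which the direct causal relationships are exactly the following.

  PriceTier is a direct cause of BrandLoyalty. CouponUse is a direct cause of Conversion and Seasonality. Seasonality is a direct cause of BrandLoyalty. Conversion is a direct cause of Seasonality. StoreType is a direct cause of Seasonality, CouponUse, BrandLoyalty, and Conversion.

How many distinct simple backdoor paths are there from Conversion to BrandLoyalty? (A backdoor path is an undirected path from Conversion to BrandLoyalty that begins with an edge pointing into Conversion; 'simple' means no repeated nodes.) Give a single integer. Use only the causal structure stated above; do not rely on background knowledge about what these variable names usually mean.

7

A backdoor path from Conversion to BrandLoyalty is any simple undirected path whose first edge points into Conversion (i.e. leaves Conversion via a parent).
Parents of Conversion: {CouponUse, StoreType}.
Enumerating:
  P1: Conversion <- StoreType -> CouponUse -> Seasonality -> BrandLoyalty
  P2: Conversion <- StoreType -> Seasonality -> BrandLoyalty
  P3: Conversion <- StoreType -> BrandLoyalty
  P4: Conversion <- CouponUse <- StoreType -> Seasonality -> BrandLoyalty
  P5: Conversion <- CouponUse <- StoreType -> BrandLoyalty
  P6: Conversion <- CouponUse -> Seasonality <- StoreType -> BrandLoyalty
  P7: Conversion <- CouponUse -> Seasonality -> BrandLoyalty
That exhausts the simple backdoor paths. Count: 7.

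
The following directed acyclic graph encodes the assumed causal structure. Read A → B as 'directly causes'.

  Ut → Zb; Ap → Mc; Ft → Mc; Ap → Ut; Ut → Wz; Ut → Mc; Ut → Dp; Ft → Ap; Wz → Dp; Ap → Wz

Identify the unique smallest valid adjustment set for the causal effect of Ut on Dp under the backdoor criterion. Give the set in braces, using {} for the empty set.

{Ap}

Variables eligible for adjustment (non-descendants of Ut, excluding Ut and Dp): {Ap, Ft}.
Backdoor paths from Ut to Dp:
  P1: Ut <- Ap -> Wz -> Dp
The empty set is not sufficient: P1 (Ut <- Ap -> Wz -> Dp) has no collider blocking it and no conditioned non-collider, so it is open.
Try {Ap}:
  P1: blocked at fork node Ap ∈ conditioning set.
{Ap} contains no descendant of Ut and blocks every backdoor path.
No other singleton works — e.g. {Ft} leaves P1 open — so {Ap} is the unique smallest valid adjustment set.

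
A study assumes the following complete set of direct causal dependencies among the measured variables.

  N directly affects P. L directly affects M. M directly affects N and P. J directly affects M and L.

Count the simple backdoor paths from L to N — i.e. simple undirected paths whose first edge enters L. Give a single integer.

2

A backdoor path from L to N is any simple undirected path whose first edge points into L (i.e. leaves L via a parent).
Parents of L: {J}.
Enumerating:
  P1: L <- J -> M -> N
  P2: L <- J -> M -> P <- N
That exhausts the simple backdoor paths. Count: 2.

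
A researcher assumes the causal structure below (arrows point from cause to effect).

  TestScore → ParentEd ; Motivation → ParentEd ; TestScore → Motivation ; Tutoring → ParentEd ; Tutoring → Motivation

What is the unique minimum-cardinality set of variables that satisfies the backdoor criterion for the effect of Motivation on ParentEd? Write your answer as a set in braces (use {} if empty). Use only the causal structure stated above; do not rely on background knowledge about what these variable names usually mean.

Variables eligible for adjustment (non-descendants of Motivation, excluding Motivation and ParentEd): {TestScore, Tutoring}.
Backdoor paths from Motivation to ParentEd:
  P1: Motivation <- Tutoring -> ParentEd
  P2: Motivation <- TestScore -> ParentEd
The empty set is not sufficient: P1 (Motivation <- Tutoring -> ParentEd) has no collider blocking it and no conditioned non-collider, so it is open.
Try {TestScore, Tutoring}:
  P1: blocked at fork node Tutoring ∈ conditioning set.
  P2: blocked at fork node TestScore ∈ conditioning set.
{TestScore, Tutoring} contains no descendant of Motivation and blocks every backdoor path.
Every element of {TestScore, Tutoring} is needed (dropping TestScore leaves P2 open; dropping Tutoring leaves P1 open), so no proper subset is valid.
Among all size-2 subsets of the eligible variables, only {TestScore, Tutoring} blocks every backdoor path, so it is the unique smallest valid adjustment set.

{TestScore, Tutoring}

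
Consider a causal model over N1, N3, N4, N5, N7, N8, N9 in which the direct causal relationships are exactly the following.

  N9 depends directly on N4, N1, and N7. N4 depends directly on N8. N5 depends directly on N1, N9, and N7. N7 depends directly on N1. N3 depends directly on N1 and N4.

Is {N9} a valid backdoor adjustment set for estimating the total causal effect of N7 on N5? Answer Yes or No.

No

Backdoor paths from N7 to N5 (paths whose first edge points into N7):
  P1: N7 <- N1 -> N9 -> N5
  P2: N7 <- N1 -> N3 <- N4 -> N9 -> N5
  P3: N7 <- N1 -> N5
Condition 1 (no descendant of N7 in the set): FAILS — N9 is a descendant of N7.
Condition 2 (every backdoor path blocked by {N9}):
  P1: blocked at chain node N9 ∈ conditioning set.
  P2: blocked at collider N3 (neither it nor any descendant is in the conditioning set).
  P3: open — no interior node is in the conditioning set.
{N9} does not satisfy the backdoor criterion.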